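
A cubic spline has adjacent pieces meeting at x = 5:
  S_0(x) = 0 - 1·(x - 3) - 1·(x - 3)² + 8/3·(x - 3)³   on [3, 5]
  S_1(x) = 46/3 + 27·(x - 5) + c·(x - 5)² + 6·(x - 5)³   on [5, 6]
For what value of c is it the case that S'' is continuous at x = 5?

15

S_0''(x) = -2 + 16·(x - 3), so S_0''(5) = 30. On the right, S_1''(5) = 2c, so c = 15.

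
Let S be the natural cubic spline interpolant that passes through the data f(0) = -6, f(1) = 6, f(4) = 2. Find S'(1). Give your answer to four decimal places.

With m_i denoting the second derivative at x_i, h_i = 1, 3, and Δ_i = (y_(i+1) − y_i)/h_i = 12, -4/3:
  1·m_0 + 8·m_1 + 3·m_2 = 6(Δ_1 - Δ_0) = -80
Natural end conditions: m_0 = m_2 = 0.
Forward elimination and back-substitution give m_0 = 0, m_1 = -10, m_2 = 0.
On [1, 4], S'(t) = b_1 + 2c_1·(t - 1) + 3d_1·(t - 1)² with b_1 = Δ_1 - h_1(2m_1 + m_2)/6 = 26/3, c_1 = m_1/2 = -5, d_1 = (m_2 - m_1)/(6h_1) = 5/9. So S'(1) = 26/3.

8.6667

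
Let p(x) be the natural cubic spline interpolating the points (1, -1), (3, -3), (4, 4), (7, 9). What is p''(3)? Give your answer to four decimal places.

Let M_i = p''(x_i). Step sizes h_i = 2, 1, 3; slopes of the chords Δ_i = (y_(i+1) - y_i)/h_i = -1, 7, 5/3.
  2·M_0 + 6·M_1 + 1·M_2 = 6(Δ_1 - Δ_0) = 48
  1·M_1 + 8·M_2 + 3·M_3 = 6(Δ_2 - Δ_1) = -32
Natural end conditions: M_0 = M_3 = 0.
Forward elimination and back-substitution give M_0 = 0, M_1 = 416/47, M_2 = -240/47, M_3 = 0.

8.8511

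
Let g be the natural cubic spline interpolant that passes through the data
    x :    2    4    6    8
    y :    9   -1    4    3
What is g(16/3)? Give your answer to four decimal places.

1.9926

With m_i denoting the second derivative at x_i, h_i = 2, 2, 2, and Δ_i = (y_(i+1) − y_i)/h_i = -5, 5/2, -1/2:
  2·m_0 + 8·m_1 + 2·m_2 = 6(Δ_1 - Δ_0) = 45
  2·m_1 + 8·m_2 + 2·m_3 = 6(Δ_2 - Δ_1) = -18
Natural end conditions: m_0 = m_3 = 0.
Forward elimination and back-substitution give m_0 = 0, m_1 = 33/5, m_2 = -39/10, m_3 = 0.
On [4, 6], g(x) = -1 - 3/5·(x - 4) + 33/10·(x - 4)² - 7/8·(x - 4)³.
With (x - 4) = 4/3: g(16/3) = 269/135.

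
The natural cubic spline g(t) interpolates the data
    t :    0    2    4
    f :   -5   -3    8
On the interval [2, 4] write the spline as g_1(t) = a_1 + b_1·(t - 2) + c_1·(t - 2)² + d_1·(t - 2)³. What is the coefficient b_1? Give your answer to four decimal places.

Write M_i for g''(x_i). With h_i = 2, 2 and divided differences Δ_i = 1, 11/2, the continuity of g' gives the tridiagonal system
  2·M_0 + 8·M_1 + 2·M_2 = 6(Δ_1 - Δ_0) = 27
Natural end conditions: M_0 = M_2 = 0.
Hence M_0 = 0, M_1 = 27/8, M_2 = 0.
On [2, 4], with g_1(t) = a_1 + b_1·(t - 2) + c_1·(t - 2)² + d_1·(t - 2)³: c_1 = M_1/2 = 27/16, d_1 = (M_2 - M_1)/(6h_1) = -9/32, b_1 = Δ_1 - h_1(2M_1 + M_2)/6 = 13/4.

3.2500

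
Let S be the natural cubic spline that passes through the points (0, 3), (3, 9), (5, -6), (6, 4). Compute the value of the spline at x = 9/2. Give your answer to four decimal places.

-5.2567

Let M_i = S''(x_i). Step sizes h_i = 3, 2, 1; slopes of the chords Δ_i = (y_(i+1) - y_i)/h_i = 2, -15/2, 10.
  3·M_0 + 10·M_1 + 2·M_2 = 6(Δ_1 - Δ_0) = -57
  2·M_1 + 6·M_2 + 1·M_3 = 6(Δ_2 - Δ_1) = 105
Natural end conditions: M_0 = M_3 = 0.
Solving the tridiagonal system: M_0 = 0, M_1 = -69/7, M_2 = 291/14, M_3 = 0.
On [3, 5], S(x) = 9 - 55/7·(x - 3) - 69/14·(x - 3)² + 143/56·(x - 3)³.
With (x - 3) = 3/2: S(9/2) = -2355/448.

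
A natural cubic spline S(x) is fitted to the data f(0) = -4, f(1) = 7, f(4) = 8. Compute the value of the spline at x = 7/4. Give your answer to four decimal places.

11.1875

Put M_i = S'' at the i-th knot. Here h = (1, 3) and Δ = (11, 1/3), so the interior equations h_(i-1)·M_(i-1) + 2(h_(i-1)+h_i)·M_i + h_i·M_(i+1) = 6(Δ_i − Δ_(i-1)) read
  1·M_0 + 8·M_1 + 3·M_2 = 6(Δ_1 - Δ_0) = -64
Natural end conditions: M_0 = M_2 = 0.
Solving: M_0 = 0, M_1 = -8, M_2 = 0.
On [1, 4], S(x) = 7 + 25/3·(x - 1) - 4·(x - 1)² + 4/9·(x - 1)³.
With (x - 1) = 3/4: S(7/4) = 179/16.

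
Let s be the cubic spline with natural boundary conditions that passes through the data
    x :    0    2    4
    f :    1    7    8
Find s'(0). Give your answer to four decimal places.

3.6250

Put σ_i = s'' at the i-th knot. Here h = (2, 2) and Δ = (3, 1/2), so the interior equations h_(i-1)·σ_(i-1) + 2(h_(i-1)+h_i)·σ_i + h_i·σ_(i+1) = 6(Δ_i − Δ_(i-1)) read
  2·σ_0 + 8·σ_1 + 2·σ_2 = 6(Δ_1 - Δ_0) = -15
Natural end conditions: σ_0 = σ_2 = 0.
Solving the tridiagonal system: σ_0 = 0, σ_1 = -15/8, σ_2 = 0.
On [0, 2], s'(x) = b_0 + 2c_0·x + 3d_0·x² with b_0 = Δ_0 - h_0(2σ_0 + σ_1)/6 = 29/8, c_0 = σ_0/2 = 0, d_0 = (σ_1 - σ_0)/(6h_0) = -5/32. So s'(0) = 29/8.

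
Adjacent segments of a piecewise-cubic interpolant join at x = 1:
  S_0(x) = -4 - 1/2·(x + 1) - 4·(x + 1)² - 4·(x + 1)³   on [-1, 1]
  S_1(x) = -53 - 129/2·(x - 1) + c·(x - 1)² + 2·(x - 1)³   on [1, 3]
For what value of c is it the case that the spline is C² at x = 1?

-28

S_0''(x) = -8 - 24·(x + 1), so S_0''(1) = -56. On the right, S_1''(1) = 2c, so c = -28.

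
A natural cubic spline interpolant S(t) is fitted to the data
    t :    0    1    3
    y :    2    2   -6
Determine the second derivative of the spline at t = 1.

Put m_i = S'' at the i-th knot. Here h = (1, 2) and Δ = (0, -4), so the interior equations h_(i-1)·m_(i-1) + 2(h_(i-1)+h_i)·m_i + h_i·m_(i+1) = 6(Δ_i − Δ_(i-1)) read
  1·m_0 + 6·m_1 + 2·m_2 = 6(Δ_1 - Δ_0) = -24
Natural end conditions: m_0 = m_2 = 0.
Solving: m_0 = 0, m_1 = -4, m_2 = 0.

-4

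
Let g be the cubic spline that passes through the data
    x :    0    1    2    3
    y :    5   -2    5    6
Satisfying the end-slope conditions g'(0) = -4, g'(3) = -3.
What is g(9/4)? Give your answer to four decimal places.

6.2719

Write σ_i for g''(x_i). With h_i = 1, 1, 1 and divided differences Δ_i = -7, 7, 1, the continuity of g' gives the tridiagonal system
  1·σ_0 + 4·σ_1 + 1·σ_2 = 6(Δ_1 - Δ_0) = 84
  1·σ_1 + 4·σ_2 + 1·σ_3 = 6(Δ_2 - Δ_1) = -36
Clamped end conditions give two more equations: 2h_0·σ_0 + h_0·σ_1 = 6(Δ_0 - g'(0)) = -18 and h_2·σ_2 + 2h_2·σ_3 = 6(g'(3) - Δ_2) = -24.
Hence σ_0 = -368/15, σ_1 = 466/15, σ_2 = -236/15, σ_3 = -62/15.
On [2, 3], g(x) = 5 + 104/15·(x - 2) - 118/15·(x - 2)² + 29/15·(x - 2)³.
With (x - 2) = 1/4: g(9/4) = 2007/320.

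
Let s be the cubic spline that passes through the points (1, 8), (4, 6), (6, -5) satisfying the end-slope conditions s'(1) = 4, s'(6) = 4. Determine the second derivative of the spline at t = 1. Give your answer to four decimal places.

-1.7667

Put M_i = s'' at the i-th knot. Here h = (3, 2) and Δ = (-2/3, -11/2), so the interior equations h_(i-1)·M_(i-1) + 2(h_(i-1)+h_i)·M_i + h_i·M_(i+1) = 6(Δ_i − Δ_(i-1)) read
  3·M_0 + 10·M_1 + 2·M_2 = 6(Δ_1 - Δ_0) = -29
Clamped end conditions give two more equations: 2h_0·M_0 + h_0·M_1 = 6(Δ_0 - s'(1)) = -28 and h_1·M_1 + 2h_1·M_2 = 6(s'(6) - Δ_1) = 57.
Forward elimination and back-substitution give M_0 = -53/30, M_1 = -29/5, M_2 = 343/20.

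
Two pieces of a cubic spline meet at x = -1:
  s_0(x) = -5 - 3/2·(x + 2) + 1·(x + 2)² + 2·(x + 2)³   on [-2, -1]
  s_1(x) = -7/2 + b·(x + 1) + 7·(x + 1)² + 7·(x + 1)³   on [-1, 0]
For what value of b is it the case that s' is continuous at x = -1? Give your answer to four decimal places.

s_0'(x) = -3/2 + 2·(x + 2) + 6·(x + 2)², so s_0'(-1) = 13/2. On the right, s_1'(-1) = b, so b = 13/2.

6.5000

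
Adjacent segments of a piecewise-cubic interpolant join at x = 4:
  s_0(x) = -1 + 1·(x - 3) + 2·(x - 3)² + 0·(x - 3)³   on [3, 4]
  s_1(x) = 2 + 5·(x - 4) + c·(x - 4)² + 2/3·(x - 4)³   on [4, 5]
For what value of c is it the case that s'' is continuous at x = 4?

s_0''(x) = 4 + 0·(x - 3), so s_0''(4) = 4. On the right, s_1''(4) = 2c, so c = 2.

2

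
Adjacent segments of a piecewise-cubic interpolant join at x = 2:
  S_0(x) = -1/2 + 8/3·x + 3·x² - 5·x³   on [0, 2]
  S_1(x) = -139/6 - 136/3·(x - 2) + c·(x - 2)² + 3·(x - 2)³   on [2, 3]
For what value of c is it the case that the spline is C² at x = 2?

S_0''(x) = 6 - 30·x, so S_0''(2) = -54. On the right, S_1''(2) = 2c, so c = -27.

-27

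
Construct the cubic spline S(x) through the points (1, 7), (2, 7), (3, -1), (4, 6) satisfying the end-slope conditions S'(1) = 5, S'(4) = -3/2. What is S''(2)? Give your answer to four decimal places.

-20.5333

Write σ_i for S''(x_i). With h_i = 1, 1, 1 and divided differences Δ_i = 0, -8, 7, the continuity of S' gives the tridiagonal system
  1·σ_0 + 4·σ_1 + 1·σ_2 = 6(Δ_1 - Δ_0) = -48
  1·σ_1 + 4·σ_2 + 1·σ_3 = 6(Δ_2 - Δ_1) = 90
Clamped end conditions give two more equations: 2h_0·σ_0 + h_0·σ_1 = 6(Δ_0 - S'(1)) = -30 and h_2·σ_2 + 2h_2·σ_3 = 6(S'(4) - Δ_2) = -51.
Hence σ_0 = -71/15, σ_1 = -308/15, σ_2 = 583/15, σ_3 = -674/15.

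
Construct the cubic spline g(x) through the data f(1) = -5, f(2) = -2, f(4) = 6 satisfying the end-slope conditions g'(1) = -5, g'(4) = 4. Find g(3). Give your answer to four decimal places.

2.5000

Put M_i = g'' at the i-th knot. Here h = (1, 2) and Δ = (3, 4), so the interior equations h_(i-1)·M_(i-1) + 2(h_(i-1)+h_i)·M_i + h_i·M_(i+1) = 6(Δ_i − Δ_(i-1)) read
  1·M_0 + 6·M_1 + 2·M_2 = 6(Δ_1 - Δ_0) = 6
Clamped end conditions give two more equations: 2h_0·M_0 + h_0·M_1 = 6(Δ_0 - g'(1)) = 48 and h_1·M_1 + 2h_1·M_2 = 6(g'(4) - Δ_1) = 0.
Hence M_0 = 26, M_1 = -4, M_2 = 2.
On [2, 4], g(x) = -2 + 6·(x - 2) - 2·(x - 2)² + 1/2·(x - 2)³.
With (x - 2) = 1: g(3) = 5/2.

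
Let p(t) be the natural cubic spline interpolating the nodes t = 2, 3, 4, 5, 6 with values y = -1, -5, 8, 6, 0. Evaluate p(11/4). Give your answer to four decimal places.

-5.8223

With m_i denoting the second derivative at x_i, h_i = 1, 1, 1, 1, and Δ_i = (y_(i+1) − y_i)/h_i = -4, 13, -2, -6:
  1·m_0 + 4·m_1 + 1·m_2 = 6(Δ_1 - Δ_0) = 102
  1·m_1 + 4·m_2 + 1·m_3 = 6(Δ_2 - Δ_1) = -90
  1·m_2 + 4·m_3 + 1·m_4 = 6(Δ_3 - Δ_2) = -24
Natural end conditions: m_0 = m_4 = 0.
Forward elimination and back-substitution give m_0 = 0, m_1 = 933/28, m_2 = -219/7, m_3 = 51/28, m_4 = 0.
On [2, 3], p(t) = -1 - 535/56·(t - 2) + 0·(t - 2)² + 311/56·(t - 2)³.
With (t - 2) = 3/4: p(11/4) = -2981/512.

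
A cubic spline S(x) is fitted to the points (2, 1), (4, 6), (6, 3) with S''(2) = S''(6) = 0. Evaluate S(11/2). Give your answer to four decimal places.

4.2188

Write M_i for S''(x_i). With h_i = 2, 2 and divided differences Δ_i = 5/2, -3/2, the continuity of S' gives the tridiagonal system
  2·M_0 + 8·M_1 + 2·M_2 = 6(Δ_1 - Δ_0) = -24
Natural end conditions: M_0 = M_2 = 0.
Solving the tridiagonal system: M_0 = 0, M_1 = -3, M_2 = 0.
On [4, 6], S(x) = 6 + 1/2·(x - 4) - 3/2·(x - 4)² + 1/4·(x - 4)³.
With (x - 4) = 3/2: S(11/2) = 135/32.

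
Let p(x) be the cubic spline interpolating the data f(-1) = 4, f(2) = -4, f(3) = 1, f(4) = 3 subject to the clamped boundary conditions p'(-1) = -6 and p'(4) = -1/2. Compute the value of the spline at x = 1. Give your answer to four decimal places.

With m_i denoting the second derivative at x_i, h_i = 3, 1, 1, and Δ_i = (y_(i+1) − y_i)/h_i = -8/3, 5, 2:
  3·m_0 + 8·m_1 + 1·m_2 = 6(Δ_1 - Δ_0) = 46
  1·m_1 + 4·m_2 + 1·m_3 = 6(Δ_2 - Δ_1) = -18
Clamped end conditions give two more equations: 2h_0·m_0 + h_0·m_1 = 6(Δ_0 - p'(-1)) = 20 and h_2·m_2 + 2h_2·m_3 = 6(p'(4) - Δ_2) = -15.
Hence m_0 = 17/87, m_1 = 182/29, m_2 = -139/29, m_3 = -148/29.
On [-1, 2], p(x) = 4 - 6·(x + 1) + 17/174·(x + 1)² + 529/1566·(x + 1)³.
With (x + 1) = 2: p(1) = -3842/783.

-4.9068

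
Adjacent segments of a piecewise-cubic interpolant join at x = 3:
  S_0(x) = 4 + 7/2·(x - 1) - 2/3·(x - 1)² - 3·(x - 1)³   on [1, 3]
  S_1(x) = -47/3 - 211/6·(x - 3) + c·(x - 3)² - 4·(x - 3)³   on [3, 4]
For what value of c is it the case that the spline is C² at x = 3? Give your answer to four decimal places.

S_0''(x) = -4/3 - 18·(x - 1), so S_0''(3) = -112/3. On the right, S_1''(3) = 2c, so c = -56/3.

-18.6667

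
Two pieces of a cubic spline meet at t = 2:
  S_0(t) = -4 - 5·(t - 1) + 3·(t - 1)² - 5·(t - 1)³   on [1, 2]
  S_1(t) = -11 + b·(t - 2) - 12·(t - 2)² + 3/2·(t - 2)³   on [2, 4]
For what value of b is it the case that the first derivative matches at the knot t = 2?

-14

S_0'(t) = -5 + 6·(t - 1) - 15·(t - 1)², so S_0'(2) = -14. On the right, S_1'(2) = b, so b = -14.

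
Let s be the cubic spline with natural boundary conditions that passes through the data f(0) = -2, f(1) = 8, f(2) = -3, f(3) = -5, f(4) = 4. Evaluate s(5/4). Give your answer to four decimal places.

With σ_i denoting the second derivative at x_i, h_i = 1, 1, 1, 1, and Δ_i = (y_(i+1) − y_i)/h_i = 10, -11, -2, 9:
  1·σ_0 + 4·σ_1 + 1·σ_2 = 6(Δ_1 - Δ_0) = -126
  1·σ_1 + 4·σ_2 + 1·σ_3 = 6(Δ_2 - Δ_1) = 54
  1·σ_2 + 4·σ_3 + 1·σ_4 = 6(Δ_3 - Δ_2) = 66
Natural end conditions: σ_0 = σ_4 = 0.
Hence σ_0 = 0, σ_1 = -255/7, σ_2 = 138/7, σ_3 = 81/7, σ_4 = 0.
On [1, 2], s(x) = 8 - 15/7·(x - 1) - 255/14·(x - 1)² + 131/14·(x - 1)³.
With (x - 1) = 1/4: s(5/4) = 5799/896.

6.4721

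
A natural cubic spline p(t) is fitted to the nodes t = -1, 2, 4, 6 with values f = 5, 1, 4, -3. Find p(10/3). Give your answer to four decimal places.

Let M_i = p''(x_i). Step sizes h_i = 3, 2, 2; slopes of the chords Δ_i = (y_(i+1) - y_i)/h_i = -4/3, 3/2, -7/2.
  3·M_0 + 10·M_1 + 2·M_2 = 6(Δ_1 - Δ_0) = 17
  2·M_1 + 8·M_2 + 2·M_3 = 6(Δ_2 - Δ_1) = -30
Natural end conditions: M_0 = M_3 = 0.
Hence M_0 = 0, M_1 = 49/19, M_2 = -167/38, M_3 = 0.
On [2, 4], p(t) = 1 + 71/57·(t - 2) + 49/38·(t - 2)² - 265/456·(t - 2)³.
With (t - 2) = 4/3: p(10/3) = 5503/1539.

3.5757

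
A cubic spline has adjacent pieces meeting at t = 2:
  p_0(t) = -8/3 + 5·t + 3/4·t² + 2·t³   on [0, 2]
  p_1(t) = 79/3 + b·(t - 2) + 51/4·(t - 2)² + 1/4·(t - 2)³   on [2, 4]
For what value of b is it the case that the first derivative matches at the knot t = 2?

p_0'(t) = 5 + 3/2·t + 6·t², so p_0'(2) = 32. On the right, p_1'(2) = b, so b = 32.

32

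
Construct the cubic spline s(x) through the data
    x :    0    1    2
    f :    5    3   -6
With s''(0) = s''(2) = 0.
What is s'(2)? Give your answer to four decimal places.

Write M_i for s''(x_i). With h_i = 1, 1 and divided differences Δ_i = -2, -9, the continuity of s' gives the tridiagonal system
  1·M_0 + 4·M_1 + 1·M_2 = 6(Δ_1 - Δ_0) = -42
Natural end conditions: M_0 = M_2 = 0.
Solving the tridiagonal system: M_0 = 0, M_1 = -21/2, M_2 = 0.
On [1, 2], s'(x) = b_1 + 2c_1·(x - 1) + 3d_1·(x - 1)² with b_1 = Δ_1 - h_1(2M_1 + M_2)/6 = -11/2, c_1 = M_1/2 = -21/4, d_1 = (M_2 - M_1)/(6h_1) = 7/4. So s'(2) = -43/4.

-10.7500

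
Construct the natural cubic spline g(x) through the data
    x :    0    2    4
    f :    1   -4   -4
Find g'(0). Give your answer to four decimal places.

Let m_i = g''(x_i). Step sizes h_i = 2, 2; slopes of the chords Δ_i = (y_(i+1) - y_i)/h_i = -5/2, 0.
  2·m_0 + 8·m_1 + 2·m_2 = 6(Δ_1 - Δ_0) = 15
Natural end conditions: m_0 = m_2 = 0.
Solving: m_0 = 0, m_1 = 15/8, m_2 = 0.
On [0, 2], g'(x) = b_0 + 2c_0·x + 3d_0·x² with b_0 = Δ_0 - h_0(2m_0 + m_1)/6 = -25/8, c_0 = m_0/2 = 0, d_0 = (m_1 - m_0)/(6h_0) = 5/32. So g'(0) = -25/8.

-3.1250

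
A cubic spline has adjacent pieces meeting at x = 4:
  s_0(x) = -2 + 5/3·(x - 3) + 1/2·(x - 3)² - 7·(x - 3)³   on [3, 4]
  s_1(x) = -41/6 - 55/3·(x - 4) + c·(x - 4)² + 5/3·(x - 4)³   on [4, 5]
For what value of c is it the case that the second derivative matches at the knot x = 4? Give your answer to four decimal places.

s_0''(x) = 1 - 42·(x - 3), so s_0''(4) = -41. On the right, s_1''(4) = 2c, so c = -41/2.

-20.5000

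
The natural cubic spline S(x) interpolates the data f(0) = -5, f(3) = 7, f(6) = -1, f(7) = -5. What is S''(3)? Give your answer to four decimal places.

-3.4023

Write σ_i for S''(x_i). With h_i = 3, 3, 1 and divided differences Δ_i = 4, -8/3, -4, the continuity of S' gives the tridiagonal system
  3·σ_0 + 12·σ_1 + 3·σ_2 = 6(Δ_1 - Δ_0) = -40
  3·σ_1 + 8·σ_2 + 1·σ_3 = 6(Δ_2 - Δ_1) = -8
Natural end conditions: σ_0 = σ_3 = 0.
Solving: σ_0 = 0, σ_1 = -296/87, σ_2 = 8/29, σ_3 = 0.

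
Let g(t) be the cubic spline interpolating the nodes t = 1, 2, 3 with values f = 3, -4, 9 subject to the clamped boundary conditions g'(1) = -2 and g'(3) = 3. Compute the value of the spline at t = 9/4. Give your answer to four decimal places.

-1.5117

With M_i denoting the second derivative at x_i, h_i = 1, 1, and Δ_i = (y_(i+1) − y_i)/h_i = -7, 13:
  1·M_0 + 4·M_1 + 1·M_2 = 6(Δ_1 - Δ_0) = 120
Clamped end conditions give two more equations: 2h_0·M_0 + h_0·M_1 = 6(Δ_0 - g'(1)) = -30 and h_1·M_1 + 2h_1·M_2 = 6(g'(3) - Δ_1) = -60.
Solving the tridiagonal system: M_0 = -85/2, M_1 = 55, M_2 = -115/2.
On [2, 3], g(t) = -4 + 17/4·(t - 2) + 55/2·(t - 2)² - 75/4·(t - 2)³.
With (t - 2) = 1/4: g(9/4) = -387/256.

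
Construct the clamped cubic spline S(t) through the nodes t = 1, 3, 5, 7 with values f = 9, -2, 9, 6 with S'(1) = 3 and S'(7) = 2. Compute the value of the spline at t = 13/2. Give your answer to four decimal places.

Write m_i for S''(x_i). With h_i = 2, 2, 2 and divided differences Δ_i = -11/2, 11/2, -3/2, the continuity of S' gives the tridiagonal system
  2·m_0 + 8·m_1 + 2·m_2 = 6(Δ_1 - Δ_0) = 66
  2·m_1 + 8·m_2 + 2·m_3 = 6(Δ_2 - Δ_1) = -42
Clamped end conditions give two more equations: 2h_0·m_0 + h_0·m_1 = 6(Δ_0 - S'(1)) = -51 and h_2·m_2 + 2h_2·m_3 = 6(S'(7) - Δ_2) = 21.
Hence m_0 = -631/30, m_1 = 497/30, m_2 = -367/30, m_3 = 341/30.
On [5, 7], S(t) = 9 + 43/15·(t - 5) - 367/60·(t - 5)² + 59/30·(t - 5)³.
With (t - 5) = 3/2: S(13/2) = 247/40.

6.1750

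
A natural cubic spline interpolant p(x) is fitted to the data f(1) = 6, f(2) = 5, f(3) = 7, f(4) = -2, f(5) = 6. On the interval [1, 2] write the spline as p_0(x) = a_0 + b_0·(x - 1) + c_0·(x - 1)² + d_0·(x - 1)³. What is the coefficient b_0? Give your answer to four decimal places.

-2.8929

Let σ_i = p''(x_i). Step sizes h_i = 1, 1, 1, 1; slopes of the chords Δ_i = (y_(i+1) - y_i)/h_i = -1, 2, -9, 8.
  1·σ_0 + 4·σ_1 + 1·σ_2 = 6(Δ_1 - Δ_0) = 18
  1·σ_1 + 4·σ_2 + 1·σ_3 = 6(Δ_2 - Δ_1) = -66
  1·σ_2 + 4·σ_3 + 1·σ_4 = 6(Δ_3 - Δ_2) = 102
Natural end conditions: σ_0 = σ_4 = 0.
Hence σ_0 = 0, σ_1 = 159/14, σ_2 = -192/7, σ_3 = 453/14, σ_4 = 0.
On [1, 2], with p_0(x) = a_0 + b_0·(x - 1) + c_0·(x - 1)² + d_0·(x - 1)³: c_0 = σ_0/2 = 0, d_0 = (σ_1 - σ_0)/(6h_0) = 53/28, b_0 = Δ_0 - h_0(2σ_0 + σ_1)/6 = -81/28.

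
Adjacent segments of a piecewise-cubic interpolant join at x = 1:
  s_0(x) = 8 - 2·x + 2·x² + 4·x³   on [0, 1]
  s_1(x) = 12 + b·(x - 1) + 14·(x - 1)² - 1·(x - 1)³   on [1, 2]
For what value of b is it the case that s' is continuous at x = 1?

14

s_0'(x) = -2 + 4·x + 12·x², so s_0'(1) = 14. On the right, s_1'(1) = b, so b = 14.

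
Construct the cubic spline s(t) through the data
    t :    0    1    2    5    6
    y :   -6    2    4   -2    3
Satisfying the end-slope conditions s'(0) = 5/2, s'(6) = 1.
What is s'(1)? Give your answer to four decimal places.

Write σ_i for s''(x_i). With h_i = 1, 1, 3, 1 and divided differences Δ_i = 8, 2, -2, 5, the continuity of s' gives the tridiagonal system
  1·σ_0 + 4·σ_1 + 1·σ_2 = 6(Δ_1 - Δ_0) = -36
  1·σ_1 + 8·σ_2 + 3·σ_3 = 6(Δ_2 - Δ_1) = -24
  3·σ_2 + 8·σ_3 + 1·σ_4 = 6(Δ_3 - Δ_2) = 42
Clamped end conditions give two more equations: 2h_0·σ_0 + h_0·σ_1 = 6(Δ_0 - s'(0)) = 33 and h_3·σ_3 + 2h_3·σ_4 = 6(s'(6) - Δ_3) = -24.
Solving: σ_0 = 1773/76, σ_1 = -519/38, σ_2 = -357/76, σ_3 = 345/38, σ_4 = -1257/76.
On [1, 2], s'(t) = b_1 + 2c_1·(t - 1) + 3d_1·(t - 1)² with b_1 = Δ_1 - h_1(2σ_1 + σ_2)/6 = 1115/152, c_1 = σ_1/2 = -519/76, d_1 = (σ_2 - σ_1)/(6h_1) = 227/152. So s'(1) = 1115/152.

7.3355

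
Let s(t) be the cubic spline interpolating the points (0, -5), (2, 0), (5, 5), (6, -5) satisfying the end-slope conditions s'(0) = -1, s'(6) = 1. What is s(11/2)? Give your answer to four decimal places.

With M_i denoting the second derivative at x_i, h_i = 2, 3, 1, and Δ_i = (y_(i+1) − y_i)/h_i = 5/2, 5/3, -10:
  2·M_0 + 10·M_1 + 3·M_2 = 6(Δ_1 - Δ_0) = -5
  3·M_1 + 8·M_2 + 1·M_3 = 6(Δ_2 - Δ_1) = -70
Clamped end conditions give two more equations: 2h_0·M_0 + h_0·M_1 = 6(Δ_0 - s'(0)) = 21 and h_2·M_2 + 2h_2·M_3 = 6(s'(6) - Δ_2) = 66.
Hence M_0 = 281/78, M_1 = 257/78, M_2 = -587/39, M_3 = 3161/78.
On [5, 6], s(t) = 5 - 1831/156·(t - 5) - 587/78·(t - 5)² + 1445/156·(t - 5)³.
With (t - 5) = 1/2: s(11/2) = -1987/1248.

-1.5921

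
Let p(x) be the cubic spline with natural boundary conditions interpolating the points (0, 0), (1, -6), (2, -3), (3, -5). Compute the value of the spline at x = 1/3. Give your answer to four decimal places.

-2.8099

With m_i denoting the second derivative at x_i, h_i = 1, 1, 1, and Δ_i = (y_(i+1) − y_i)/h_i = -6, 3, -2:
  1·m_0 + 4·m_1 + 1·m_2 = 6(Δ_1 - Δ_0) = 54
  1·m_1 + 4·m_2 + 1·m_3 = 6(Δ_2 - Δ_1) = -30
Natural end conditions: m_0 = m_3 = 0.
Hence m_0 = 0, m_1 = 82/5, m_2 = -58/5, m_3 = 0.
On [0, 1], p(x) = 0 - 131/15·x + 0·x² + 41/15·x³.
With x = 1/3: p(1/3) = -1138/405.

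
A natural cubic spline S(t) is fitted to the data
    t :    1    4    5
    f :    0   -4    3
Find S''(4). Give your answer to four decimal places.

Put M_i = S'' at the i-th knot. Here h = (3, 1) and Δ = (-4/3, 7), so the interior equations h_(i-1)·M_(i-1) + 2(h_(i-1)+h_i)·M_i + h_i·M_(i+1) = 6(Δ_i − Δ_(i-1)) read
  3·M_0 + 8·M_1 + 1·M_2 = 6(Δ_1 - Δ_0) = 50
Natural end conditions: M_0 = M_2 = 0.
Solving the tridiagonal system: M_0 = 0, M_1 = 25/4, M_2 = 0.

6.2500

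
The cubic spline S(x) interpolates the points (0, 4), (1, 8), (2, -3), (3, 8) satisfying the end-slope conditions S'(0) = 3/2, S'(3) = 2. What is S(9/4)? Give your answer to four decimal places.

-1.2391

Put M_i = S'' at the i-th knot. Here h = (1, 1, 1) and Δ = (4, -11, 11), so the interior equations h_(i-1)·M_(i-1) + 2(h_(i-1)+h_i)·M_i + h_i·M_(i+1) = 6(Δ_i − Δ_(i-1)) read
  1·M_0 + 4·M_1 + 1·M_2 = 6(Δ_1 - Δ_0) = -90
  1·M_1 + 4·M_2 + 1·M_3 = 6(Δ_2 - Δ_1) = 132
Clamped end conditions give two more equations: 2h_0·M_0 + h_0·M_1 = 6(Δ_0 - S'(0)) = 15 and h_2·M_2 + 2h_2·M_3 = 6(S'(3) - Δ_2) = -54.
Forward elimination and back-substitution give M_0 = 446/15, M_1 = -667/15, M_2 = 872/15, M_3 = -841/15.
On [2, 3], S(x) = -3 + 29/30·(x - 2) + 436/15·(x - 2)² - 571/30·(x - 2)³.
With (x - 2) = 1/4: S(9/4) = -793/640.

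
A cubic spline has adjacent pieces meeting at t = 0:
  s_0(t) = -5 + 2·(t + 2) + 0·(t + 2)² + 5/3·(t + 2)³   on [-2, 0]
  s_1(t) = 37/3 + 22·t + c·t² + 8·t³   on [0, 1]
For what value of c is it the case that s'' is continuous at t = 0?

10

s_0''(t) = 0 + 10·(t + 2), so s_0''(0) = 20. On the right, s_1''(0) = 2c, so c = 10.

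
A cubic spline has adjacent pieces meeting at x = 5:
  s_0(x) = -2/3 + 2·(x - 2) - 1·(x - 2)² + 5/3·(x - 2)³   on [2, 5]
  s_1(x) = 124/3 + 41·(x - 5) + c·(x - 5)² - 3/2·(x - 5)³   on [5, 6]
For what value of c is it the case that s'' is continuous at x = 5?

14

s_0''(x) = -2 + 10·(x - 2), so s_0''(5) = 28. On the right, s_1''(5) = 2c, so c = 14.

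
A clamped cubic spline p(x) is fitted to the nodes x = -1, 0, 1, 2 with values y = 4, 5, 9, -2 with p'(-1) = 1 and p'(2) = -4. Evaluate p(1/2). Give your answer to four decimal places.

Write M_i for p''(x_i). With h_i = 1, 1, 1 and divided differences Δ_i = 1, 4, -11, the continuity of p' gives the tridiagonal system
  1·M_0 + 4·M_1 + 1·M_2 = 6(Δ_1 - Δ_0) = 18
  1·M_1 + 4·M_2 + 1·M_3 = 6(Δ_2 - Δ_1) = -90
Clamped end conditions give two more equations: 2h_0·M_0 + h_0·M_1 = 6(Δ_0 - p'(-1)) = 0 and h_2·M_2 + 2h_2·M_3 = 6(p'(2) - Δ_2) = 42.
Solving the tridiagonal system: M_0 = -116/15, M_1 = 232/15, M_2 = -542/15, M_3 = 586/15.
On [0, 1], p(x) = 5 + 73/15·x + 116/15·x² - 43/5·x³.
With x = 1/2: p(1/2) = 199/24.

8.2917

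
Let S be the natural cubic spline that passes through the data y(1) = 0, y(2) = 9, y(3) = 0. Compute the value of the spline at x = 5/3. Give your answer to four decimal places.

Put M_i = S'' at the i-th knot. Here h = (1, 1) and Δ = (9, -9), so the interior equations h_(i-1)·M_(i-1) + 2(h_(i-1)+h_i)·M_i + h_i·M_(i+1) = 6(Δ_i − Δ_(i-1)) read
  1·M_0 + 4·M_1 + 1·M_2 = 6(Δ_1 - Δ_0) = -108
Natural end conditions: M_0 = M_2 = 0.
Solving: M_0 = 0, M_1 = -27, M_2 = 0.
On [1, 2], S(x) = 0 + 27/2·(x - 1) + 0·(x - 1)² - 9/2·(x - 1)³.
With (x - 1) = 2/3: S(5/3) = 23/3.

7.6667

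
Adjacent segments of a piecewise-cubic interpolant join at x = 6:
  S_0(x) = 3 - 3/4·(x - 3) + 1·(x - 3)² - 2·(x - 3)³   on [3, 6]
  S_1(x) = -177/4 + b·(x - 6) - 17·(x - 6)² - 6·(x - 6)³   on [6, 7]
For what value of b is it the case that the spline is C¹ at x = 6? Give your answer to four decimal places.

-48.7500

S_0'(x) = -3/4 + 2·(x - 3) - 6·(x - 3)², so S_0'(6) = -195/4. On the right, S_1'(6) = b, so b = -195/4.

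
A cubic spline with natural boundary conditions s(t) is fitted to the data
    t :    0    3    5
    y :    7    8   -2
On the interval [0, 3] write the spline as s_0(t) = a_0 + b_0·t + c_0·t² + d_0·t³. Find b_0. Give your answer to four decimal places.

With m_i denoting the second derivative at x_i, h_i = 3, 2, and Δ_i = (y_(i+1) − y_i)/h_i = 1/3, -5:
  3·m_0 + 10·m_1 + 2·m_2 = 6(Δ_1 - Δ_0) = -32
Natural end conditions: m_0 = m_2 = 0.
Solving the tridiagonal system: m_0 = 0, m_1 = -16/5, m_2 = 0.
On [0, 3], with s_0(t) = a_0 + b_0·t + c_0·t² + d_0·t³: c_0 = m_0/2 = 0, d_0 = (m_1 - m_0)/(6h_0) = -8/45, b_0 = Δ_0 - h_0(2m_0 + m_1)/6 = 29/15.

1.9333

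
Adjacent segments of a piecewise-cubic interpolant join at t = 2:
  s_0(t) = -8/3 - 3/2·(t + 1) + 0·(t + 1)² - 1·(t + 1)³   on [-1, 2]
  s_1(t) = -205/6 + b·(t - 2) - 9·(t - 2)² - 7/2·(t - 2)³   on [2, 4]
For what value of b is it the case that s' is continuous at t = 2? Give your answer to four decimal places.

-28.5000

s_0'(t) = -3/2 + 0·(t + 1) - 3·(t + 1)², so s_0'(2) = -57/2. On the right, s_1'(2) = b, so b = -57/2.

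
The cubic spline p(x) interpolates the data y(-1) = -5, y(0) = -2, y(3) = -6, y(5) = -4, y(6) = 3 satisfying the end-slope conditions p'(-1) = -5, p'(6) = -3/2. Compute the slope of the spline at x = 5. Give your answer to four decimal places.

8.5856

Write σ_i for p''(x_i). With h_i = 1, 3, 2, 1 and divided differences Δ_i = 3, -4/3, 1, 7, the continuity of p' gives the tridiagonal system
  1·σ_0 + 8·σ_1 + 3·σ_2 = 6(Δ_1 - Δ_0) = -26
  3·σ_1 + 10·σ_2 + 2·σ_3 = 6(Δ_2 - Δ_1) = 14
  2·σ_2 + 6·σ_3 + 1·σ_4 = 6(Δ_3 - Δ_2) = 36
Clamped end conditions give two more equations: 2h_0·σ_0 + h_0·σ_1 = 6(Δ_0 - p'(-1)) = 48 and h_3·σ_3 + 2h_3·σ_4 = 6(p'(6) - Δ_3) = -51.
Solving: σ_0 = 1022/37, σ_1 = -268/37, σ_2 = 160/111, σ_3 = 1183/111, σ_4 = -3422/111.
On [5, 6], p'(x) = b_3 + 2c_3·(x - 5) + 3d_3·(x - 5)² with b_3 = Δ_3 - h_3(2σ_3 + σ_4)/6 = 953/111, c_3 = σ_3/2 = 1183/222, d_3 = (σ_4 - σ_3)/(6h_3) = -1535/222. So p'(5) = 953/111.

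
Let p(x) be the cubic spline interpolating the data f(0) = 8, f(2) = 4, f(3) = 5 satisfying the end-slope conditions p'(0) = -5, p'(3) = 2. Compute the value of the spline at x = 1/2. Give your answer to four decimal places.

Write σ_i for p''(x_i). With h_i = 2, 1 and divided differences Δ_i = -2, 1, the continuity of p' gives the tridiagonal system
  2·σ_0 + 6·σ_1 + 1·σ_2 = 6(Δ_1 - Δ_0) = 18
Clamped end conditions give two more equations: 2h_0·σ_0 + h_0·σ_1 = 6(Δ_0 - p'(0)) = 18 and h_1·σ_1 + 2h_1·σ_2 = 6(p'(3) - Δ_1) = 6.
Solving the tridiagonal system: σ_0 = 23/6, σ_1 = 4/3, σ_2 = 7/3.
On [0, 2], p(x) = 8 - 5·x + 23/12·x² - 5/24·x³.
With x = 1/2: p(1/2) = 381/64.

5.9531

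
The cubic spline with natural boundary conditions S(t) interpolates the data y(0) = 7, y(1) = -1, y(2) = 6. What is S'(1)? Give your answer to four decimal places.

-0.5000

Put σ_i = S'' at the i-th knot. Here h = (1, 1) and Δ = (-8, 7), so the interior equations h_(i-1)·σ_(i-1) + 2(h_(i-1)+h_i)·σ_i + h_i·σ_(i+1) = 6(Δ_i − Δ_(i-1)) read
  1·σ_0 + 4·σ_1 + 1·σ_2 = 6(Δ_1 - Δ_0) = 90
Natural end conditions: σ_0 = σ_2 = 0.
Solving the tridiagonal system: σ_0 = 0, σ_1 = 45/2, σ_2 = 0.
On [1, 2], S'(t) = b_1 + 2c_1·(t - 1) + 3d_1·(t - 1)² with b_1 = Δ_1 - h_1(2σ_1 + σ_2)/6 = -1/2, c_1 = σ_1/2 = 45/4, d_1 = (σ_2 - σ_1)/(6h_1) = -15/4. So S'(1) = -1/2.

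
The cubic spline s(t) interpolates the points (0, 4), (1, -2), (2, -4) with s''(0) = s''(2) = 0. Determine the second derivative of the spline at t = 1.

6

Write m_i for s''(x_i). With h_i = 1, 1 and divided differences Δ_i = -6, -2, the continuity of s' gives the tridiagonal system
  1·m_0 + 4·m_1 + 1·m_2 = 6(Δ_1 - Δ_0) = 24
Natural end conditions: m_0 = m_2 = 0.
Hence m_0 = 0, m_1 = 6, m_2 = 0.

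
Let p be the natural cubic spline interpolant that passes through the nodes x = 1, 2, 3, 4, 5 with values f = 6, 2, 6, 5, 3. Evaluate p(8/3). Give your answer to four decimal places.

Let M_i = p''(x_i). Step sizes h_i = 1, 1, 1, 1; slopes of the chords Δ_i = (y_(i+1) - y_i)/h_i = -4, 4, -1, -2.
  1·M_0 + 4·M_1 + 1·M_2 = 6(Δ_1 - Δ_0) = 48
  1·M_1 + 4·M_2 + 1·M_3 = 6(Δ_2 - Δ_1) = -30
  1·M_2 + 4·M_3 + 1·M_4 = 6(Δ_3 - Δ_2) = -6
Natural end conditions: M_0 = M_4 = 0.
Solving: M_0 = 0, M_1 = 417/28, M_2 = -81/7, M_3 = 39/28, M_4 = 0.
On [2, 3], p(x) = 2 + 27/28·(x - 2) + 417/56·(x - 2)² - 247/56·(x - 2)³.
With (x - 2) = 2/3: p(8/3) = 878/189.

4.6455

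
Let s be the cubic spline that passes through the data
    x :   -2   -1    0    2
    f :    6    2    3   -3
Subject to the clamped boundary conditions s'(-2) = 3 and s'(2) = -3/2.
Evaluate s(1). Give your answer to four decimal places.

0.5795

Put M_i = s'' at the i-th knot. Here h = (1, 1, 2) and Δ = (-4, 1, -3), so the interior equations h_(i-1)·M_(i-1) + 2(h_(i-1)+h_i)·M_i + h_i·M_(i+1) = 6(Δ_i − Δ_(i-1)) read
  1·M_0 + 4·M_1 + 1·M_2 = 6(Δ_1 - Δ_0) = 30
  1·M_1 + 6·M_2 + 2·M_3 = 6(Δ_2 - Δ_1) = -24
Clamped end conditions give two more equations: 2h_0·M_0 + h_0·M_1 = 6(Δ_0 - s'(-2)) = -42 and h_2·M_2 + 2h_2·M_3 = 6(s'(2) - Δ_2) = 9.
Forward elimination and back-substitution give M_0 = -651/22, M_1 = 189/11, M_2 = -201/22, M_3 = 75/11.
On [0, 2], s(x) = 3 + 9/11·x - 201/44·x² + 117/88·x³.
With x = 1: s(1) = 51/88.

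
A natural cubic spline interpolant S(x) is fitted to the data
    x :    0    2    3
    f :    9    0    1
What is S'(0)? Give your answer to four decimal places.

-6.3333

Write m_i for S''(x_i). With h_i = 2, 1 and divided differences Δ_i = -9/2, 1, the continuity of S' gives the tridiagonal system
  2·m_0 + 6·m_1 + 1·m_2 = 6(Δ_1 - Δ_0) = 33
Natural end conditions: m_0 = m_2 = 0.
Forward elimination and back-substitution give m_0 = 0, m_1 = 11/2, m_2 = 0.
On [0, 2], S'(x) = b_0 + 2c_0·x + 3d_0·x² with b_0 = Δ_0 - h_0(2m_0 + m_1)/6 = -19/3, c_0 = m_0/2 = 0, d_0 = (m_1 - m_0)/(6h_0) = 11/24. So S'(0) = -19/3.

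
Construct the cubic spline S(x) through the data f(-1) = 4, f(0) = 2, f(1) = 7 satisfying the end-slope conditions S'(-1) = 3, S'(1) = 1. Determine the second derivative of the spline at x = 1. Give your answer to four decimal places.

Let M_i = S''(x_i). Step sizes h_i = 1, 1; slopes of the chords Δ_i = (y_(i+1) - y_i)/h_i = -2, 5.
  1·M_0 + 4·M_1 + 1·M_2 = 6(Δ_1 - Δ_0) = 42
Clamped end conditions give two more equations: 2h_0·M_0 + h_0·M_1 = 6(Δ_0 - S'(-1)) = -30 and h_1·M_1 + 2h_1·M_2 = 6(S'(1) - Δ_1) = -24.
Hence M_0 = -53/2, M_1 = 23, M_2 = -47/2.

-23.5000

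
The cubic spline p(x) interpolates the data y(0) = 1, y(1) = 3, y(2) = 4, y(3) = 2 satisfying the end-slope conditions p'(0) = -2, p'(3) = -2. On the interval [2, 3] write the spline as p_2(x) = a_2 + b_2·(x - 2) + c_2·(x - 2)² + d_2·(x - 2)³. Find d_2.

Put M_i = p'' at the i-th knot. Here h = (1, 1, 1) and Δ = (2, 1, -2), so the interior equations h_(i-1)·M_(i-1) + 2(h_(i-1)+h_i)·M_i + h_i·M_(i+1) = 6(Δ_i − Δ_(i-1)) read
  1·M_0 + 4·M_1 + 1·M_2 = 6(Δ_1 - Δ_0) = -6
  1·M_1 + 4·M_2 + 1·M_3 = 6(Δ_2 - Δ_1) = -18
Clamped end conditions give two more equations: 2h_0·M_0 + h_0·M_1 = 6(Δ_0 - p'(0)) = 24 and h_2·M_2 + 2h_2·M_3 = 6(p'(3) - Δ_2) = 0.
Solving the tridiagonal system: M_0 = 14, M_1 = -4, M_2 = -4, M_3 = 2.
On [2, 3], with p_2(x) = a_2 + b_2·(x - 2) + c_2·(x - 2)² + d_2·(x - 2)³: c_2 = M_2/2 = -2, d_2 = (M_3 - M_2)/(6h_2) = 1, b_2 = Δ_2 - h_2(2M_2 + M_3)/6 = -1.

1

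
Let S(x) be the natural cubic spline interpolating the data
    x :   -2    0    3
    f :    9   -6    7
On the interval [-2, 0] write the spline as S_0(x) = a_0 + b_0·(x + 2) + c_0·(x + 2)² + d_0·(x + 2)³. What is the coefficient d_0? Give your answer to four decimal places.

Let M_i = S''(x_i). Step sizes h_i = 2, 3; slopes of the chords Δ_i = (y_(i+1) - y_i)/h_i = -15/2, 13/3.
  2·M_0 + 10·M_1 + 3·M_2 = 6(Δ_1 - Δ_0) = 71
Natural end conditions: M_0 = M_2 = 0.
Solving: M_0 = 0, M_1 = 71/10, M_2 = 0.
On [-2, 0], with S_0(x) = a_0 + b_0·(x + 2) + c_0·(x + 2)² + d_0·(x + 2)³: c_0 = M_0/2 = 0, d_0 = (M_1 - M_0)/(6h_0) = 71/120, b_0 = Δ_0 - h_0(2M_0 + M_1)/6 = -148/15.

0.5917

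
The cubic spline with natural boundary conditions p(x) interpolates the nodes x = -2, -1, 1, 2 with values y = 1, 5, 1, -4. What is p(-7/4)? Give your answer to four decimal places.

2.2197

Let m_i = p''(x_i). Step sizes h_i = 1, 2, 1; slopes of the chords Δ_i = (y_(i+1) - y_i)/h_i = 4, -2, -5.
  1·m_0 + 6·m_1 + 2·m_2 = 6(Δ_1 - Δ_0) = -36
  2·m_1 + 6·m_2 + 1·m_3 = 6(Δ_2 - Δ_1) = -18
Natural end conditions: m_0 = m_3 = 0.
Solving: m_0 = 0, m_1 = -45/8, m_2 = -9/8, m_3 = 0.
On [-2, -1], p(x) = 1 + 79/16·(x + 2) + 0·(x + 2)² - 15/16·(x + 2)³.
With (x + 2) = 1/4: p(-7/4) = 2273/1024.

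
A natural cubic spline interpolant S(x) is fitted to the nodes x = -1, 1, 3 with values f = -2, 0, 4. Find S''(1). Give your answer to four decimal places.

0.7500

Write M_i for S''(x_i). With h_i = 2, 2 and divided differences Δ_i = 1, 2, the continuity of S' gives the tridiagonal system
  2·M_0 + 8·M_1 + 2·M_2 = 6(Δ_1 - Δ_0) = 6
Natural end conditions: M_0 = M_2 = 0.
Solving the tridiagonal system: M_0 = 0, M_1 = 3/4, M_2 = 0.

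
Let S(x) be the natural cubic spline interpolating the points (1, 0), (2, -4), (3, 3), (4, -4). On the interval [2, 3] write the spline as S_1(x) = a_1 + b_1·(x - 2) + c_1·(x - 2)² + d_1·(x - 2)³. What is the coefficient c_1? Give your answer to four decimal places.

11.6000

Put m_i = S'' at the i-th knot. Here h = (1, 1, 1) and Δ = (-4, 7, -7), so the interior equations h_(i-1)·m_(i-1) + 2(h_(i-1)+h_i)·m_i + h_i·m_(i+1) = 6(Δ_i − Δ_(i-1)) read
  1·m_0 + 4·m_1 + 1·m_2 = 6(Δ_1 - Δ_0) = 66
  1·m_1 + 4·m_2 + 1·m_3 = 6(Δ_2 - Δ_1) = -84
Natural end conditions: m_0 = m_3 = 0.
Solving the tridiagonal system: m_0 = 0, m_1 = 116/5, m_2 = -134/5, m_3 = 0.
On [2, 3], with S_1(x) = a_1 + b_1·(x - 2) + c_1·(x - 2)² + d_1·(x - 2)³: c_1 = m_1/2 = 58/5, d_1 = (m_2 - m_1)/(6h_1) = -25/3, b_1 = Δ_1 - h_1(2m_1 + m_2)/6 = 56/15.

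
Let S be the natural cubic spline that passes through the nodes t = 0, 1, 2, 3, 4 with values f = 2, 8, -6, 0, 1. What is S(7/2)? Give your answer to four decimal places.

1.6719

With m_i denoting the second derivative at x_i, h_i = 1, 1, 1, 1, and Δ_i = (y_(i+1) − y_i)/h_i = 6, -14, 6, 1:
  1·m_0 + 4·m_1 + 1·m_2 = 6(Δ_1 - Δ_0) = -120
  1·m_1 + 4·m_2 + 1·m_3 = 6(Δ_2 - Δ_1) = 120
  1·m_2 + 4·m_3 + 1·m_4 = 6(Δ_3 - Δ_2) = -30
Natural end conditions: m_0 = m_4 = 0.
Hence m_0 = 0, m_1 = -165/4, m_2 = 45, m_3 = -75/4, m_4 = 0.
On [3, 4], S(t) = 0 + 29/4·(t - 3) - 75/8·(t - 3)² + 25/8·(t - 3)³.
With (t - 3) = 1/2: S(7/2) = 107/64.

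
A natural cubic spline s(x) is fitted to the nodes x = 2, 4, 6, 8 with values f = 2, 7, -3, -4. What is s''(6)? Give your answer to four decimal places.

5.1000

Write M_i for s''(x_i). With h_i = 2, 2, 2 and divided differences Δ_i = 5/2, -5, -1/2, the continuity of s' gives the tridiagonal system
  2·M_0 + 8·M_1 + 2·M_2 = 6(Δ_1 - Δ_0) = -45
  2·M_1 + 8·M_2 + 2·M_3 = 6(Δ_2 - Δ_1) = 27
Natural end conditions: M_0 = M_3 = 0.
Forward elimination and back-substitution give M_0 = 0, M_1 = -69/10, M_2 = 51/10, M_3 = 0.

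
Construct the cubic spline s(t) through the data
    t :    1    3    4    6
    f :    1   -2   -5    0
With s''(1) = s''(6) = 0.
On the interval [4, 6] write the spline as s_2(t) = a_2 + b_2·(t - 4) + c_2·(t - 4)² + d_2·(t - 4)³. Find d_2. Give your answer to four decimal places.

Let σ_i = s''(x_i). Step sizes h_i = 2, 1, 2; slopes of the chords Δ_i = (y_(i+1) - y_i)/h_i = -3/2, -3, 5/2.
  2·σ_0 + 6·σ_1 + 1·σ_2 = 6(Δ_1 - Δ_0) = -9
  1·σ_1 + 6·σ_2 + 2·σ_3 = 6(Δ_2 - Δ_1) = 33
Natural end conditions: σ_0 = σ_3 = 0.
Hence σ_0 = 0, σ_1 = -87/35, σ_2 = 207/35, σ_3 = 0.
On [4, 6], with s_2(t) = a_2 + b_2·(t - 4) + c_2·(t - 4)² + d_2·(t - 4)³: c_2 = σ_2/2 = 207/70, d_2 = (σ_3 - σ_2)/(6h_2) = -69/140, b_2 = Δ_2 - h_2(2σ_2 + σ_3)/6 = -101/70.

-0.4929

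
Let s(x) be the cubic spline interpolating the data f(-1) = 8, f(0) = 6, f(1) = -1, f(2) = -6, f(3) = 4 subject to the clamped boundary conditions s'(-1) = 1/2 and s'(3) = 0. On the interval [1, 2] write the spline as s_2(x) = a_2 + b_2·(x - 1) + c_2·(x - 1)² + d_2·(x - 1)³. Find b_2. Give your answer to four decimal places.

-9.3929

Write M_i for s''(x_i). With h_i = 1, 1, 1, 1 and divided differences Δ_i = -2, -7, -5, 10, the continuity of s' gives the tridiagonal system
  1·M_0 + 4·M_1 + 1·M_2 = 6(Δ_1 - Δ_0) = -30
  1·M_1 + 4·M_2 + 1·M_3 = 6(Δ_2 - Δ_1) = 12
  1·M_2 + 4·M_3 + 1·M_4 = 6(Δ_3 - Δ_2) = 90
Clamped end conditions give two more equations: 2h_0·M_0 + h_0·M_1 = 6(Δ_0 - s'(-1)) = -15 and h_3·M_3 + 2h_3·M_4 = 6(s'(3) - Δ_3) = -60.
Solving: M_0 = -277/56, M_1 = -143/28, M_2 = -37/8, M_3 = 997/28, M_4 = -2677/56.
On [1, 2], with s_2(x) = a_2 + b_2·(x - 1) + c_2·(x - 1)² + d_2·(x - 1)³: c_2 = M_2/2 = -37/16, d_2 = (M_3 - M_2)/(6h_2) = 751/112, b_2 = Δ_2 - h_2(2M_2 + M_3)/6 = -263/28.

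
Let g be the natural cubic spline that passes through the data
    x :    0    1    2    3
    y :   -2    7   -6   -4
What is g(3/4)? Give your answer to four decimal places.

7.0031

Put M_i = g'' at the i-th knot. Here h = (1, 1, 1) and Δ = (9, -13, 2), so the interior equations h_(i-1)·M_(i-1) + 2(h_(i-1)+h_i)·M_i + h_i·M_(i+1) = 6(Δ_i − Δ_(i-1)) read
  1·M_0 + 4·M_1 + 1·M_2 = 6(Δ_1 - Δ_0) = -132
  1·M_1 + 4·M_2 + 1·M_3 = 6(Δ_2 - Δ_1) = 90
Natural end conditions: M_0 = M_3 = 0.
Forward elimination and back-substitution give M_0 = 0, M_1 = -206/5, M_2 = 164/5, M_3 = 0.
On [0, 1], g(x) = -2 + 238/15·x + 0·x² - 103/15·x³.
With x = 3/4: g(3/4) = 2241/320.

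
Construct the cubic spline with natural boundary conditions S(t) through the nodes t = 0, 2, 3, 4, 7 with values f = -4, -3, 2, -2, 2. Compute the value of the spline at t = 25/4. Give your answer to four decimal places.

-1.1469

With M_i denoting the second derivative at x_i, h_i = 2, 1, 1, 3, and Δ_i = (y_(i+1) − y_i)/h_i = 1/2, 5, -4, 4/3:
  2·M_0 + 6·M_1 + 1·M_2 = 6(Δ_1 - Δ_0) = 27
  1·M_1 + 4·M_2 + 1·M_3 = 6(Δ_2 - Δ_1) = -54
  1·M_2 + 8·M_3 + 3·M_4 = 6(Δ_3 - Δ_2) = 32
Natural end conditions: M_0 = M_4 = 0.
Solving: M_0 = 0, M_1 = 1301/178, M_2 = -1500/89, M_3 = 1087/178, M_4 = 0.
On [4, 7], S(t) = -2 - 2549/534·(t - 4) + 1087/356·(t - 4)² - 1087/3204·(t - 4)³.
With (t - 4) = 9/4: S(25/4) = -26131/22784.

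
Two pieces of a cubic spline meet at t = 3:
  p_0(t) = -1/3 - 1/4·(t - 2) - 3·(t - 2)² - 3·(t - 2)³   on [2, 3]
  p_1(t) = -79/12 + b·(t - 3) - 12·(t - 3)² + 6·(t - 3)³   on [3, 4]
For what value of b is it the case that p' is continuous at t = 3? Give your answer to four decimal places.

p_0'(t) = -1/4 - 6·(t - 2) - 9·(t - 2)², so p_0'(3) = -61/4. On the right, p_1'(3) = b, so b = -61/4.

-15.2500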